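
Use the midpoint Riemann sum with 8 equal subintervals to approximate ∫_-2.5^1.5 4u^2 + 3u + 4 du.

Δu = (1.5 − (-2.5))/8 = 0.5.
Midpoints: -2.25, -1.75, -1.25, -0.75, -0.25, 0.25, 0.75, 1.25.
f(-2.25) = 17.5, f(-1.75) = 11, f(-1.25) = 6.5, f(-0.75) = 4, f(-0.25) = 3.5, f(0.25) = 5, f(0.75) = 8.5, f(1.25) = 14.
Sum = Δu · [f(-2.25) + f(-1.75) + f(-1.25) + ...].
Sum = 35.

35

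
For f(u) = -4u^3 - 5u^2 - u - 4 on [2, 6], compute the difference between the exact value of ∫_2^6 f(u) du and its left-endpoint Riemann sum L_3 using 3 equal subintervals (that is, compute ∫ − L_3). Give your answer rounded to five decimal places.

Exact integral: ∫_2^6 f(u) du ≈ -1658.6666667.
L_3 ≈ -1057.4814815.
Error ≈ -1658.6666667 − (-1057.4814815) ≈ -601.18519.

-601.18519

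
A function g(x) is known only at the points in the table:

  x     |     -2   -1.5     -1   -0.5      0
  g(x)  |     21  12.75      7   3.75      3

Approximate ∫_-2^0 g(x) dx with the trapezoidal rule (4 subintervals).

Δx = 0.5.
T_4 = (0.5/2)·[21 + 2·12.75 + 2·7 + 2·3.75 + 3] = 17.75.

17.75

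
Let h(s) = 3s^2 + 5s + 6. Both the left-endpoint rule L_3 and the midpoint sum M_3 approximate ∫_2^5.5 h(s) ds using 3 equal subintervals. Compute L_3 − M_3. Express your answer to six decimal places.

-52.572917

L_3 ≈ 191.23611111.
M_3 ≈ 243.80902778.
L_3 − M_3 ≈ -52.572917.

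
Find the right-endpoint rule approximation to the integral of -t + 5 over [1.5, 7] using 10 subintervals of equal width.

2.6125

Δt = (7 − 1.5)/10 = 0.55.
Right endpoints: 2.05, 2.6, 3.15, 3.7, 4.25, 4.8, 5.35, 5.9, 6.45, 7.
f(2.05) = 2.95, f(2.6) = 2.4, f(3.15) = 1.85, f(3.7) = 1.3, f(4.25) = 0.75, f(4.8) = 0.2, f(5.35) = -0.35, f(5.9) = -0.9, f(6.45) = -1.45, f(7) = -2.
Sum = Δt · [f(2.05) + f(2.6) + f(3.15) + ...].
Sum = 2.6125.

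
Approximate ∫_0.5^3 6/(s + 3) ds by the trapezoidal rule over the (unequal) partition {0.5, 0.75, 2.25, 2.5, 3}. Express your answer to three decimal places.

3.273

Subinterval widths: 0.25, 1.5, 0.25, 0.5.
f(0.5) = 12/7, f(0.75) = 1.6, f(2.25) = 8/7, f(2.5) = 12/11, f(3) = 1.
On each subinterval the trapezoid contributes (Δs_i/2)·[f(s_{i-1}) + f(s_i)].
Sum ≈ 3.273.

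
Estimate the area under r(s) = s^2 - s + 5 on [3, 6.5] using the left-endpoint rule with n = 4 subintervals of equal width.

70.84765625

Δs = (6.5 − 3)/4 = 0.875.
Left endpoints: 3, 3.875, 4.75, 5.625.
r(3) = 11, r(3.875) = 16.140625, r(4.75) = 22.8125, r(5.625) = 31.015625.
Sum = Δs · [r(3) + r(3.875) + r(4.75) + r(5.625)].
Sum = 70.84765625.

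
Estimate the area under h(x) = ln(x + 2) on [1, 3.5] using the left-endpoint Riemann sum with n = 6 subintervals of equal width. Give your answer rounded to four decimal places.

Δx = (3.5 − 1)/6 = 5/12.
Left endpoints: 1, 17/12, 11/6, 2.25, 8/3, 37/12.
h(1) ≈ 1.0986, h(17/12) ≈ 1.2287, h(11/6) ≈ 1.3437, h(2.25) ≈ 1.4469, h(8/3) ≈ 1.5404, h(37/12) ≈ 1.6260.
Sum = Δx · [h(1) + h(17/12) + h(11/6) + ...].
Sum ≈ 3.4518.

3.4518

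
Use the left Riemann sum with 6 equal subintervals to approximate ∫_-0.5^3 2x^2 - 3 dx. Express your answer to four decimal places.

2.8762

Δx = (3 − (-0.5))/6 = 7/12.
Left endpoints: -0.5, 1/12, 2/3, 1.25, 11/6, 29/12.
f(-0.5) = -2.5, f(1/12) = -215/72, f(2/3) = -19/9, f(1.25) = 0.125, f(11/6) = 67/18, f(29/12) = 625/72.
Sum = Δx · [f(-0.5) + f(1/12) + f(2/3) + ...].
Sum ≈ 2.8762.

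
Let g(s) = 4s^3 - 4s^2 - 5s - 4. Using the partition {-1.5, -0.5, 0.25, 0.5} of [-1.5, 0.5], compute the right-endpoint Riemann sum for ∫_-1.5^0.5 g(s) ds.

Subinterval widths: 1, 0.75, 0.25.
Right endpoints: -0.5, 0.25, 0.5.
g(-0.5) = -3, g(0.25) = -5.4375, g(0.5) = -7.
Sum = Σ Δs_i · g(s_i).
Sum = -8.828125.

-8.828125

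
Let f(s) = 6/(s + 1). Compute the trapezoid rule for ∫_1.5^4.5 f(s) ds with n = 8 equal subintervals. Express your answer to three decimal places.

Δs = (4.5 − 1.5)/8 = 0.375.
f(1.5) = 2.4, f(1.875) = 48/23, f(2.25) = 24/13, f(2.625) = 48/29, f(3) = 1.5, f(3.375) = 48/35, f(3.75) = 24/19, f(4.125) = 48/41, f(4.5) = 12/11.
T_8 = (Δs/2)·[f(s_0) + 2f(s_1) + ... + 2f(s_{7}) + f(s_8)].
Sum ≈ 4.740.

4.740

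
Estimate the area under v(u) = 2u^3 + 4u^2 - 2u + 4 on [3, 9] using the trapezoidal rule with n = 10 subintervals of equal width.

4142.4

Δu = (9 − 3)/10 = 0.6.
v(3) = 88, v(3.6) = 141.952, v(4.2) = 214.336, v(4.8) = 307.744, v(5.4) = 424.768, v(6) = 568, v(6.6) = 740.032, v(7.2) = 943.456, v(7.8) = 1180.864, v(8.4) = 1454.848, v(9) = 1768.
T_10 = (Δu/2)·[v(u_0) + 2v(u_1) + ... + 2v(u_{9}) + v(u_10)].
Sum = 4142.4.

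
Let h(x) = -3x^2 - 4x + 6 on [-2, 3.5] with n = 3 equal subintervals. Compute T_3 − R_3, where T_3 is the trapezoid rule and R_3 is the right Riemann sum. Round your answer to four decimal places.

42.8542

T_3 ≈ -43.618056.
R_3 ≈ -86.472222.
T_3 − R_3 ≈ 42.8542.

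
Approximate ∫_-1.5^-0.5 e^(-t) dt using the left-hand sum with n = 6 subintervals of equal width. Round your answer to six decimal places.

3.075603

Δt = (-0.5 − (-1.5))/6 = 1/6.
Left endpoints: -1.5, -4/3, -7/6, -1, -5/6, -2/3.
f(-1.5) ≈ 4.481689, f(-4/3) ≈ 3.793668, f(-7/6) ≈ 3.211271, f(-1) ≈ 2.718282, f(-5/6) ≈ 2.300976, f(-2/3) ≈ 1.947734.
Sum = Δt · [f(-1.5) + f(-4/3) + f(-7/6) + ...].
Sum ≈ 3.075603.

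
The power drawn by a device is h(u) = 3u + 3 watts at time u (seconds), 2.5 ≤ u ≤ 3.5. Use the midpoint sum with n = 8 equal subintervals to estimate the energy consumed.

12

Δu = (3.5 − 2.5)/8 = 0.125.
Midpoints: 2.5625, 2.6875, 2.8125, 2.9375, 3.0625, 3.1875, 3.3125, 3.4375.
h(2.5625) = 10.6875, h(2.6875) = 11.0625, h(2.8125) = 11.4375, h(2.9375) = 11.8125, h(3.0625) = 12.1875, h(3.1875) = 12.5625, h(3.3125) = 12.9375, h(3.4375) = 13.3125.
Sum = Δu · [h(2.5625) + h(2.6875) + h(2.8125) + ...].
Sum = 12.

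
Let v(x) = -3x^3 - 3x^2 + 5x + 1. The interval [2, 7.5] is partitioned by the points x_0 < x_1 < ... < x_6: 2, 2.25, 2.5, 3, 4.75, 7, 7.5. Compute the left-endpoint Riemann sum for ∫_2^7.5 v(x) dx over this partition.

Subinterval widths: 0.25, 0.25, 0.5, 1.75, 2.25, 0.5.
Left endpoints: 2, 2.25, 2.5, 3, 4.75, 7.
v(2) = -25, v(2.25) = -37.109375, v(2.5) = -52.125, v(3) = -92, v(4.75) = -364.453125, v(7) = -1140.
Sum = Σ Δx_i · v(x_i).
Sum = -1592.609375.

-1592.609375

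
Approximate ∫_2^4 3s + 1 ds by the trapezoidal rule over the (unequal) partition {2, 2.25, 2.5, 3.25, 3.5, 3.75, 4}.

20

Subinterval widths: 0.25, 0.25, 0.75, 0.25, 0.25, 0.25.
f(2) = 7, f(2.25) = 7.75, f(2.5) = 8.5, f(3.25) = 10.75, f(3.5) = 11.5, f(3.75) = 12.25, f(4) = 13.
On each subinterval the trapezoid contributes (Δs_i/2)·[f(s_{i-1}) + f(s_i)].
Sum = 20.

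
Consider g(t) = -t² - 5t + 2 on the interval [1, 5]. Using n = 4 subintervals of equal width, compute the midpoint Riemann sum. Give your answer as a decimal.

-93

Δt = (5 − 1)/4 = 1.
Midpoints: 1.5, 2.5, 3.5, 4.5.
g(1.5) = -7.75, g(2.5) = -16.75, g(3.5) = -27.75, g(4.5) = -40.75.
Sum = Δt · [g(1.5) + g(2.5) + g(3.5) + g(4.5)].
Sum = -93.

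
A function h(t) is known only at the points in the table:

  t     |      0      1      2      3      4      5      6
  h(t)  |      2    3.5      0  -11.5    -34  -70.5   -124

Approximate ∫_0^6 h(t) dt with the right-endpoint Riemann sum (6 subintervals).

-236.5

Δt = 1.
Sum = 1·[3.5 + 0 + (-11.5) + (-34) + (-70.5) + (-124)] = -236.5.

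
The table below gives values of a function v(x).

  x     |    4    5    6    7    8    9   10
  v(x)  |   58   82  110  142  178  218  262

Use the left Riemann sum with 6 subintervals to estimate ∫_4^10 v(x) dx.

788

Δx = 1.
Sum = 1·[58 + 82 + 110 + 142 + 178 + 218] = 788.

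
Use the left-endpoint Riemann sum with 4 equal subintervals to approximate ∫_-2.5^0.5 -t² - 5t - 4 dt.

Δt = (0.5 − (-2.5))/4 = 0.75.
Left endpoints: -2.5, -1.75, -1, -0.25.
f(-2.5) = 2.25, f(-1.75) = 1.6875, f(-1) = 0, f(-0.25) = -2.8125.
Sum = Δt · [f(-2.5) + f(-1.75) + f(-1) + f(-0.25)].
Sum = 0.84375.

0.84375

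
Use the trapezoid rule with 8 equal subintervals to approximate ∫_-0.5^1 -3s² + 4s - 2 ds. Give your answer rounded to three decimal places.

Δs = (1 − (-0.5))/8 = 0.1875.
f(-0.5) = -4.75, f(-0.3125) = -3.54296875, f(-0.125) = -2.546875, f(0.0625) = -1.76171875, f(0.25) = -1.1875, f(0.4375) = -0.82421875, f(0.625) = -0.671875, f(0.8125) = -0.73046875, f(1) = -1.
T_8 = (Δs/2)·[f(s_0) + 2f(s_1) + ... + 2f(s_{7}) + f(s_8)].
Sum ≈ -2.651.

-2.651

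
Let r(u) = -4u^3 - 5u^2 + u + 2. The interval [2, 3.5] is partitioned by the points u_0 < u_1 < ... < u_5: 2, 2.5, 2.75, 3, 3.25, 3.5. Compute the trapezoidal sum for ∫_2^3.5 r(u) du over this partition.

Subinterval widths: 0.5, 0.25, 0.25, 0.25, 0.25.
r(2) = -48, r(2.5) = -89.25, r(2.75) = -116.25, r(3) = -148, r(3.25) = -184.875, r(3.5) = -227.25.
On each subinterval the trapezoid contributes (Δu_i/2)·[r(u_{i-1}) + r(u_i)].
Sum = -186.15625.

-186.15625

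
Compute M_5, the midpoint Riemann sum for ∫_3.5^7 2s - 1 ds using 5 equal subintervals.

33.25

Δs = (7 − 3.5)/5 = 0.7.
Midpoints: 3.85, 4.55, 5.25, 5.95, 6.65.
f(3.85) = 6.7, f(4.55) = 8.1, f(5.25) = 9.5, f(5.95) = 10.9, f(6.65) = 12.3.
Sum = Δs · [f(3.85) + f(4.55) + f(5.25) + f(5.95) + f(6.65)].
Sum = 33.25.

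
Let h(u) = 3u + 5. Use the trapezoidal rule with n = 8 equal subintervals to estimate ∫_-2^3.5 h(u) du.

Δu = (3.5 − (-2))/8 = 0.6875.
h(-2) = -1, h(-1.3125) = 1.0625, h(-0.625) = 3.125, h(0.0625) = 5.1875, h(0.75) = 7.25, h(1.4375) = 9.3125, h(2.125) = 11.375, h(2.8125) = 13.4375, h(3.5) = 15.5.
T_8 = (Δu/2)·[h(u_0) + 2h(u_1) + ... + 2h(u_{7}) + h(u_8)].
Sum = 39.875.

39.875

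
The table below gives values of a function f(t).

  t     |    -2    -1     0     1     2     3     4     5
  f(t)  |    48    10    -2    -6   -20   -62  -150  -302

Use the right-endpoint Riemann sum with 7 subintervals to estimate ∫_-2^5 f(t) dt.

-532

Δt = 1.
Sum = 1·[10 + (-2) + (-6) + (-20) + (-62) + (-150) + (-302)] = -532.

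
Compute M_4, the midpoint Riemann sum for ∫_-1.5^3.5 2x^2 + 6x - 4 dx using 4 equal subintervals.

39.53125

Δx = (3.5 − (-1.5))/4 = 1.25.
Midpoints: -0.875, 0.375, 1.625, 2.875.
f(-0.875) = -7.71875, f(0.375) = -1.46875, f(1.625) = 11.03125, f(2.875) = 29.78125.
Sum = Δx · [f(-0.875) + f(0.375) + f(1.625) + f(2.875)].
Sum = 39.53125.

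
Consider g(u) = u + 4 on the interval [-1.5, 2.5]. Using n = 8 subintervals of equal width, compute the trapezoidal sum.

18

Δu = (2.5 − (-1.5))/8 = 0.5.
g(-1.5) = 2.5, g(-1) = 3, g(-0.5) = 3.5, g(0) = 4, g(0.5) = 4.5, g(1) = 5, g(1.5) = 5.5, g(2) = 6, g(2.5) = 6.5.
T_8 = (Δu/2)·[g(u_0) + 2g(u_1) + ... + 2g(u_{7}) + g(u_8)].
Sum = 18.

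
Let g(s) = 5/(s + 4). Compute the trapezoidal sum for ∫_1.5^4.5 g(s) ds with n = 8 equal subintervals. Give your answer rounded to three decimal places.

Δs = (4.5 − 1.5)/8 = 0.375.
g(1.5) = 10/11, g(1.875) = 40/47, g(2.25) = 0.8, g(2.625) = 40/53, g(3) = 5/7, g(3.375) = 40/59, g(3.75) = 20/31, g(4.125) = 8/13, g(4.5) = 10/17.
T_8 = (Δs/2)·[g(s_0) + 2g(s_1) + ... + 2g(s_{7}) + g(s_8)].
Sum ≈ 2.178.

2.178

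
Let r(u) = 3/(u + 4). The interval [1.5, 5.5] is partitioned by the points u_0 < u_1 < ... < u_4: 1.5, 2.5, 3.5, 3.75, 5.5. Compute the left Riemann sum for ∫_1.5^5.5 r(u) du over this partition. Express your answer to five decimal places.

1.78441

Subinterval widths: 1, 1, 0.25, 1.75.
Left endpoints: 1.5, 2.5, 3.5, 3.75.
r(1.5) = 6/11, r(2.5) = 6/13, r(3.5) = 0.4, r(3.75) = 12/31.
Sum = Σ Δu_i · r(u_i).
Sum ≈ 1.78441.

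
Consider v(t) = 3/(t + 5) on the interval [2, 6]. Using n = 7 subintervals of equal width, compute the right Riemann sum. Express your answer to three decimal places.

1.312

Δt = (6 − 2)/7 = 4/7.
Right endpoints: 18/7, 22/7, 26/7, 30/7, 34/7, 38/7, 6.
v(18/7) = 21/53, v(22/7) = 7/19, v(26/7) = 21/61, v(30/7) = 21/65, v(34/7) = 7/23, v(38/7) = 21/73, v(6) = 3/11.
Sum = Δt · [v(18/7) + v(22/7) + v(26/7) + ...].
Sum ≈ 1.312.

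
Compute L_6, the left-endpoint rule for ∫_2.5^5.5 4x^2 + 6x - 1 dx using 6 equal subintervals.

Δx = (5.5 − 2.5)/6 = 0.5.
Left endpoints: 2.5, 3, 3.5, 4, 4.5, 5.
f(2.5) = 39, f(3) = 53, f(3.5) = 69, f(4) = 87, f(4.5) = 107, f(5) = 129.
Sum = Δx · [f(2.5) + f(3) + f(3.5) + ...].
Sum = 242.

242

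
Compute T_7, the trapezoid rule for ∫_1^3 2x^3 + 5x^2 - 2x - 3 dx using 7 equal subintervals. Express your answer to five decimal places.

69.79592

Δx = (3 − 1)/7 = 2/7.
f(1) = 2, f(9/7) = 2382/343, f(11/7) = 4790/343, f(13/7) = 8006/343, f(15/7) = 12126/343, f(17/7) = 17246/343, f(19/7) = 23462/343, f(3) = 90.
T_7 = (Δx/2)·[f(x_0) + 2f(x_1) + ... + 2f(x_{6}) + f(x_7)].
Sum ≈ 69.79592.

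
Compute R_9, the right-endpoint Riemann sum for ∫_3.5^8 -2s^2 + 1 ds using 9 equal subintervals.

-334.5

Δs = (8 − 3.5)/9 = 0.5.
Right endpoints: 4, 4.5, 5, 5.5, 6, 6.5, 7, 7.5, 8.
f(4) = -31, f(4.5) = -39.5, f(5) = -49, f(5.5) = -59.5, f(6) = -71, f(6.5) = -83.5, f(7) = -97, f(7.5) = -111.5, f(8) = -127.
Sum = Δs · [f(4) + f(4.5) + f(5) + ...].
Sum = -334.5.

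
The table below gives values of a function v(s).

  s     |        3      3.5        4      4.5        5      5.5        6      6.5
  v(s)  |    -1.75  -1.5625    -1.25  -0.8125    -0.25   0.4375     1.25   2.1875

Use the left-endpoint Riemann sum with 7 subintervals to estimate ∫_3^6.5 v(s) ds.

-1.96875

Δs = 0.5.
Sum = 0.5·[(-1.75) + (-1.5625) + (-1.25) + (-0.8125) + (-0.25) + 0.4375 + 1.25] = -1.96875.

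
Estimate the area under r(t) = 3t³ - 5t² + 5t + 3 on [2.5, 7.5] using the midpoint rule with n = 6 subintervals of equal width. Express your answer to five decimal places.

1795.09259

Δt = (7.5 − 2.5)/6 = 5/6.
Midpoints: 35/12, 3.75, 55/12, 65/12, 6.25, 85/12.
r(35/12) = 49.484375, r(3.75) = 109.640625, r(55/12) = 120803/576, r(65/12) = 69151/192, r(6.25) = 571.359375, r(85/12) = 491753/576.
Sum = Δt · [r(35/12) + r(3.75) + r(55/12) + ...].
Sum ≈ 1795.09259.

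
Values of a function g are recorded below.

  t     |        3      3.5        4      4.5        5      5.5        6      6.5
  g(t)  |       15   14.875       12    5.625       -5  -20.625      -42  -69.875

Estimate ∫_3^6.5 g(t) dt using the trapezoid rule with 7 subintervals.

Δt = 0.5.
T_7 = (0.5/2)·[15 + 2·14.875 + 2·12 + 2·5.625 + 2·(-5) + 2·(-20.625) + 2·(-42) + (-69.875)] = -31.28125.

-31.28125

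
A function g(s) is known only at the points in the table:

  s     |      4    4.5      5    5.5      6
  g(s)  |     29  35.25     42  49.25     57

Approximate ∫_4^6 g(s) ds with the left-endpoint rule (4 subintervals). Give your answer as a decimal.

77.75

Δs = 0.5.
Sum = 0.5·[29 + 35.25 + 42 + 49.25] = 77.75.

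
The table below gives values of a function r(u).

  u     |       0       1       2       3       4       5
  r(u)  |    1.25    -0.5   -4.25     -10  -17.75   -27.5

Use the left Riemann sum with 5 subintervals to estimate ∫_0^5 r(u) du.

-31.25

Δu = 1.
Sum = 1·[1.25 + (-0.5) + (-4.25) + (-10) + (-17.75)] = -31.25.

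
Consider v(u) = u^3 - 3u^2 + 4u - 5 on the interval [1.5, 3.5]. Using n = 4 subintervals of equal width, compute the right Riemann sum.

11.5

Δu = (3.5 − 1.5)/4 = 0.5.
Right endpoints: 2, 2.5, 3, 3.5.
v(2) = -1, v(2.5) = 1.875, v(3) = 7, v(3.5) = 15.125.
Sum = Δu · [v(2) + v(2.5) + v(3) + v(3.5)].
Sum = 11.5.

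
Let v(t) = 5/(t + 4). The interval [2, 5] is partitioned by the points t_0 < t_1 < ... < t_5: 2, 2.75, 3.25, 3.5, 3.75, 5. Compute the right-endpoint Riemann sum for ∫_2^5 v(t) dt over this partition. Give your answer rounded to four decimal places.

Subinterval widths: 0.75, 0.5, 0.25, 0.25, 1.25.
Right endpoints: 2.75, 3.25, 3.5, 3.75, 5.
v(2.75) = 20/27, v(3.25) = 20/29, v(3.5) = 2/3, v(3.75) = 20/31, v(5) = 5/9.
Sum = Σ Δt_i · v(t_i).
Sum ≈ 1.9228.

1.9228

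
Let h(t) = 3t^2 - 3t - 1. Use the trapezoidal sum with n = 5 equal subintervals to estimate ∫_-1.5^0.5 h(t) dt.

4.66

Δt = (0.5 − (-1.5))/5 = 0.4.
h(-1.5) = 10.25, h(-1.1) = 5.93, h(-0.7) = 2.57, h(-0.3) = 0.17, h(0.1) = -1.27, h(0.5) = -1.75.
T_5 = (Δt/2)·[h(t_0) + 2h(t_1) + ... + 2h(t_{4}) + h(t_5)].
Sum = 4.66.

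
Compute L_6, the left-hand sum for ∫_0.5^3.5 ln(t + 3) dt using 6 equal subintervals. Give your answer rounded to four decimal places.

4.6245

Δt = (3.5 − 0.5)/6 = 0.5.
Left endpoints: 0.5, 1, 1.5, 2, 2.5, 3.
f(0.5) ≈ 1.2528, f(1) ≈ 1.3863, f(1.5) ≈ 1.5041, f(2) ≈ 1.6094, f(2.5) ≈ 1.7047, f(3) ≈ 1.7918.
Sum = Δt · [f(0.5) + f(1) + f(1.5) + ...].
Sum ≈ 4.6245.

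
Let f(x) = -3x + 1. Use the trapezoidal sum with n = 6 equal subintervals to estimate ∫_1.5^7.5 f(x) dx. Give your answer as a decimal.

-75

Δx = (7.5 − 1.5)/6 = 1.
f(1.5) = -3.5, f(2.5) = -6.5, f(3.5) = -9.5, f(4.5) = -12.5, f(5.5) = -15.5, f(6.5) = -18.5, f(7.5) = -21.5.
T_6 = (Δx/2)·[f(x_0) + 2f(x_1) + ... + 2f(x_{5}) + f(x_6)].
Sum = -75.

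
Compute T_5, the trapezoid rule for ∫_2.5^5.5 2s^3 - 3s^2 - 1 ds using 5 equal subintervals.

Δs = (5.5 − 2.5)/5 = 0.6.
f(2.5) = 11.5, f(3.1) = 29.752, f(3.7) = 59.236, f(4.3) = 102.544, f(4.9) = 162.268, f(5.5) = 241.
T_5 = (Δs/2)·[f(s_0) + 2f(s_1) + ... + 2f(s_{4}) + f(s_5)].
Sum = 288.03.

288.03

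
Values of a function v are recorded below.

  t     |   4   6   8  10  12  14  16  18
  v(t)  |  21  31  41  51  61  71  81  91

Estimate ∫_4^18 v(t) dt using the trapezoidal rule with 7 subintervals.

784

Δt = 2.
T_7 = (2/2)·[21 + 2·31 + 2·41 + 2·51 + 2·61 + 2·71 + 2·81 + 91] = 784.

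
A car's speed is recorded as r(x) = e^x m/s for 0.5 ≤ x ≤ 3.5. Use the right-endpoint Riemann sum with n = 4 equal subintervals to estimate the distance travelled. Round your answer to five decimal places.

Δx = (3.5 − 0.5)/4 = 0.75.
Right endpoints: 1.25, 2, 2.75, 3.5.
r(1.25) ≈ 3.49034, r(2) ≈ 7.38906, r(2.75) ≈ 15.64263, r(3.5) ≈ 33.11545.
Sum = Δx · [r(1.25) + r(2) + r(2.75) + r(3.5)].
Sum ≈ 44.72811.

44.72811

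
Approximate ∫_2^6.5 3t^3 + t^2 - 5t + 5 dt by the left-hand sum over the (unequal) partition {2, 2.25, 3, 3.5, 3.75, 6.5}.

538.5

Subinterval widths: 0.25, 0.75, 0.5, 0.25, 2.75.
Left endpoints: 2, 2.25, 3, 3.5, 3.75.
f(2) = 23, f(2.25) = 32.984375, f(3) = 80, f(3.5) = 128.375, f(3.75) = 158.515625.
Sum = Σ Δt_i · f(t_i).
Sum = 538.5.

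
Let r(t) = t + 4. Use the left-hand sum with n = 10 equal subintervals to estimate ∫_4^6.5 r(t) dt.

22.8125

Δt = (6.5 − 4)/10 = 0.25.
Left endpoints: 4, 4.25, 4.5, 4.75, 5, 5.25, 5.5, 5.75, 6, 6.25.
r(4) = 8, r(4.25) = 8.25, r(4.5) = 8.5, r(4.75) = 8.75, r(5) = 9, r(5.25) = 9.25, r(5.5) = 9.5, r(5.75) = 9.75, r(6) = 10, r(6.25) = 10.25.
Sum = Δt · [r(4) + r(4.25) + r(4.5) + ...].
Sum = 22.8125.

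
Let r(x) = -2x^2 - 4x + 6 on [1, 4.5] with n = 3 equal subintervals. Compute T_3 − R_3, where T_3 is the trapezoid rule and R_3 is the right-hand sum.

30.625

T_3 ≈ -79.1712963.
R_3 ≈ -109.7962963.
T_3 − R_3 = 30.625.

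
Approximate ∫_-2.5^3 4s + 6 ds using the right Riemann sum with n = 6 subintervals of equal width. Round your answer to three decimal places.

48.583

Δs = (3 − (-2.5))/6 = 11/12.
Right endpoints: -19/12, -2/3, 0.25, 7/6, 25/12, 3.
f(-19/12) = -1/3, f(-2/3) = 10/3, f(0.25) = 7, f(7/6) = 32/3, f(25/12) = 43/3, f(3) = 18.
Sum = Δs · [f(-19/12) + f(-2/3) + f(0.25) + ...].
Sum ≈ 48.583.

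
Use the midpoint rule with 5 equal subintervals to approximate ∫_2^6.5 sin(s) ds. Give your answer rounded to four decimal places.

-1.4409

Δs = (6.5 − 2)/5 = 0.9.
Midpoints: 2.45, 3.35, 4.25, 5.15, 6.05.
f(2.45) ≈ 0.6378, f(3.35) ≈ -0.2069, f(4.25) ≈ -0.8950, f(5.15) ≈ -0.9058, f(6.05) ≈ -0.2311.
Sum = Δs · [f(2.45) + f(3.35) + f(4.25) + f(5.15) + f(6.05)].
Sum ≈ -1.4409.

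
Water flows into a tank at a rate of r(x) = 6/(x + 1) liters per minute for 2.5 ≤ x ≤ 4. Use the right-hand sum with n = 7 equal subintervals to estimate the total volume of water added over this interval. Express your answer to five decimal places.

2.08590

Δx = (4 − 2.5)/7 = 3/14.
Right endpoints: 19/7, 41/14, 22/7, 47/14, 25/7, 53/14, 4.
r(19/7) = 21/13, r(41/14) = 84/55, r(22/7) = 42/29, r(47/14) = 84/61, r(25/7) = 1.3125, r(53/14) = 84/67, r(4) = 1.2.
Sum = Δx · [r(19/7) + r(41/14) + r(22/7) + ...].
Sum ≈ 2.08590.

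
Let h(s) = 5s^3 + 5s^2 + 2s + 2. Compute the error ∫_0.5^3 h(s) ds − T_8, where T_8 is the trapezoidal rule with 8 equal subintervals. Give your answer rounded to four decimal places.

Exact integral: ∫_0.5^3 h(s) ds ≈ 159.713542.
T_8 ≈ 160.985107.
Error ≈ 159.713542 − 160.985107 ≈ -1.2716.

-1.2716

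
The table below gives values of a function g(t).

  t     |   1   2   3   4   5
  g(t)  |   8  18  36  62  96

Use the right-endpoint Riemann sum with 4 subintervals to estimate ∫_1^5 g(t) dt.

Δt = 1.
Sum = 1·[18 + 36 + 62 + 96] = 212.

212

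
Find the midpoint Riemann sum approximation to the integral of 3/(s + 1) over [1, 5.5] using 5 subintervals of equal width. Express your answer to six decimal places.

3.513858

Δs = (5.5 − 1)/5 = 0.9.
Midpoints: 1.45, 2.35, 3.25, 4.15, 5.05.
f(1.45) = 60/49, f(2.35) = 60/67, f(3.25) = 12/17, f(4.15) = 60/103, f(5.05) = 60/121.
Sum = Δs · [f(1.45) + f(2.35) + f(3.25) + f(4.15) + f(5.05)].
Sum ≈ 3.513858.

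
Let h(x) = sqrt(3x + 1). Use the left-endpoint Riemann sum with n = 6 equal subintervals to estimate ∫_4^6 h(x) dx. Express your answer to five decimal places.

7.86198

Δx = (6 − 4)/6 = 1/3.
Left endpoints: 4, 13/3, 14/3, 5, 16/3, 17/3.
h(4) ≈ 3.60555, h(13/3) ≈ 3.74166, h(14/3) ≈ 3.87298, h(5) ≈ 4.00000, h(16/3) ≈ 4.12311, h(17/3) ≈ 4.24264.
Sum = Δx · [h(4) + h(13/3) + h(14/3) + ...].
Sum ≈ 7.86198.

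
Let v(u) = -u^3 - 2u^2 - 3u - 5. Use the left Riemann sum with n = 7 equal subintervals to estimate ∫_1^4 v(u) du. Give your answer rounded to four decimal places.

-122.2653

Δu = (4 − 1)/7 = 3/7.
Left endpoints: 1, 10/7, 13/7, 16/7, 19/7, 22/7, 25/7.
v(1) = -11, v(10/7) = -5585/343, v(13/7) = -8189/343, v(16/7) = -11747/343, v(19/7) = -16421/343, v(22/7) = -22373/343, v(25/7) = -29765/343.
Sum = Δu · [v(1) + v(10/7) + v(13/7) + ...].
Sum ≈ -122.2653.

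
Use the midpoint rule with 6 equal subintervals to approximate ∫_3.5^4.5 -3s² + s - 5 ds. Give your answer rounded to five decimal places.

Δs = (4.5 − 3.5)/6 = 1/6.
Midpoints: 43/12, 3.75, 47/12, 49/12, 4.25, 53/12.
f(43/12) = -39.9375, f(3.75) = -43.4375, f(47/12) = -2261/48, f(49/12) = -50.9375, f(4.25) = -54.9375, f(53/12) = -2837/48.
Sum = Δs · [f(43/12) + f(3.75) + f(47/12) + ...].
Sum ≈ -49.24306.

-49.24306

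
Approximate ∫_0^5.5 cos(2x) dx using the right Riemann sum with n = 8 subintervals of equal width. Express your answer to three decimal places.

Δx = (5.5 − 0)/8 = 0.6875.
Right endpoints: 0.6875, 1.375, 2.0625, 2.75, 3.4375, 4.125, 4.8125, 5.5.
f(0.6875) ≈ 0.195, f(1.375) ≈ -0.924, f(2.0625) ≈ -0.554, f(2.75) ≈ 0.709, f(3.4375) ≈ 0.830, f(4.125) ≈ -0.386, f(4.8125) ≈ -0.980, f(5.5) ≈ 0.004.
Sum = Δx · [f(0.6875) + f(1.375) + f(2.0625) + ...].
Sum ≈ -0.761.

-0.761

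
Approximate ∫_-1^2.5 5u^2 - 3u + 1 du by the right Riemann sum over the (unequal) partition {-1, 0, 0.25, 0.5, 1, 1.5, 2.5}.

Subinterval widths: 1, 0.25, 0.25, 0.5, 0.5, 1.
Right endpoints: 0, 0.25, 0.5, 1, 1.5, 2.5.
f(0) = 1, f(0.25) = 0.5625, f(0.5) = 0.75, f(1) = 3, f(1.5) = 7.75, f(2.5) = 24.75.
Sum = Σ Δu_i · f(u_i).
Sum = 31.453125.

31.453125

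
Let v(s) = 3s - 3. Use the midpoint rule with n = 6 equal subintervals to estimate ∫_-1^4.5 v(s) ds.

Δs = (4.5 − (-1))/6 = 11/12.
Midpoints: -13/24, 0.375, 31/24, 53/24, 3.125, 97/24.
v(-13/24) = -4.625, v(0.375) = -1.875, v(31/24) = 0.875, v(53/24) = 3.625, v(3.125) = 6.375, v(97/24) = 9.125.
Sum = Δs · [v(-13/24) + v(0.375) + v(31/24) + ...].
Sum = 12.375.

12.375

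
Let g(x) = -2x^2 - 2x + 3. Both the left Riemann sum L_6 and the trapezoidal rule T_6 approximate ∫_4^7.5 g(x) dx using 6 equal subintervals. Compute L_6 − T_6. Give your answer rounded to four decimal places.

L_6 ≈ -243.209491.
T_6 ≈ -268.730324.
L_6 − T_6 ≈ 25.5208.

25.5208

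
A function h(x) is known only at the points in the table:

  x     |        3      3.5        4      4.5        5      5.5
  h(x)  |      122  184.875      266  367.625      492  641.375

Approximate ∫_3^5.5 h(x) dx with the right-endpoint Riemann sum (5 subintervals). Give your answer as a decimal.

Δx = 0.5.
Sum = 0.5·[184.875 + 266 + 367.625 + 492 + 641.375] = 975.9375.

975.9375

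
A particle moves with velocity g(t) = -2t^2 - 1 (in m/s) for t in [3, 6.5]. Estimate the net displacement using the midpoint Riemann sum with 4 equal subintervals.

-168.13671875

Δt = (6.5 − 3)/4 = 0.875.
Midpoints: 3.4375, 4.3125, 5.1875, 6.0625.
g(3.4375) = -24.6328125, g(4.3125) = -38.1953125, g(5.1875) = -54.8203125, g(6.0625) = -74.5078125.
Sum = Δt · [g(3.4375) + g(4.3125) + g(5.1875) + g(6.0625)].
Sum = -168.13671875.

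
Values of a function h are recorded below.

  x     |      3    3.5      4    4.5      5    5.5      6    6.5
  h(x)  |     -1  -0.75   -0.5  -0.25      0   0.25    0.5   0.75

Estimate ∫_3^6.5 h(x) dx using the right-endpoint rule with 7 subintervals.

Δx = 0.5.
Sum = 0.5·[(-0.75) + (-0.5) + (-0.25) + 0 + 0.25 + 0.5 + 0.75] = 0.

0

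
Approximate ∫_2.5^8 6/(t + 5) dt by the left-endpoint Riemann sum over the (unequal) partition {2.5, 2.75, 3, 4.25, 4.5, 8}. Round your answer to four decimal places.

3.7037

Subinterval widths: 0.25, 0.25, 1.25, 0.25, 3.5.
Left endpoints: 2.5, 2.75, 3, 4.25, 4.5.
f(2.5) = 0.8, f(2.75) = 24/31, f(3) = 0.75, f(4.25) = 24/37, f(4.5) = 12/19.
Sum = Σ Δt_i · f(t_i).
Sum ≈ 3.7037.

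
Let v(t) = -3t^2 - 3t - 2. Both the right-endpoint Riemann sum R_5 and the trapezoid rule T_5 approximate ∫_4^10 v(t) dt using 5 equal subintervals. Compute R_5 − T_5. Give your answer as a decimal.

R_5 = -1240.32.
T_5 = -1078.32.
R_5 − T_5 = -162.

-162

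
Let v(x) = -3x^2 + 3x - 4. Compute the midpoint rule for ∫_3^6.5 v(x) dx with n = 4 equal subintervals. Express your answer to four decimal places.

-211.0801

Δx = (6.5 − 3)/4 = 0.875.
Midpoints: 3.4375, 4.3125, 5.1875, 6.0625.
v(3.4375) = -29.13671875, v(4.3125) = -46.85546875, v(5.1875) = -69.16796875, v(6.0625) = -96.07421875.
Sum = Δx · [v(3.4375) + v(4.3125) + v(5.1875) + v(6.0625)].
Sum ≈ -211.0801.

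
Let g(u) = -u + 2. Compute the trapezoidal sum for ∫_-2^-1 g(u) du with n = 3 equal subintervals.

Δu = (-1 − (-2))/3 = 1/3.
g(-2) = 4, g(-5/3) = 11/3, g(-4/3) = 10/3, g(-1) = 3.
T_3 = (Δu/2)·[g(u_0) + 2g(u_1) + 2g(u_2) + g(u_3)].
Sum = 3.5.

3.5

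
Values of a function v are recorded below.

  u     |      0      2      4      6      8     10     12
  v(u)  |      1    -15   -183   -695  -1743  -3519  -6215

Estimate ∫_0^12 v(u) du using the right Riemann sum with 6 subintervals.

-24740

Δu = 2.
Sum = 2·[(-15) + (-183) + (-695) + (-1743) + (-3519) + (-6215)] = -24740.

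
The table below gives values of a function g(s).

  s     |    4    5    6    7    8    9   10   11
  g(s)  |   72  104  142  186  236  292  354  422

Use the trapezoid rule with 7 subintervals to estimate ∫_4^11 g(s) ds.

1561

Δs = 1.
T_7 = (1/2)·[72 + 2·104 + 2·142 + 2·186 + 2·236 + 2·292 + 2·354 + 422] = 1561.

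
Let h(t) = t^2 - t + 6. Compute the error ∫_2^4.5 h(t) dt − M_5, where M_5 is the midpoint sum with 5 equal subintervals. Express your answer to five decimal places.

0.05208

Exact integral: ∫_2^4.5 h(t) dt ≈ 34.5833333.
M_5 = 34.53125.
Error ≈ 34.5833333 − 34.53125 ≈ 0.05208.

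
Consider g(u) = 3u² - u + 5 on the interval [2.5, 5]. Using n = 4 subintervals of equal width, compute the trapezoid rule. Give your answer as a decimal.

Δu = (5 − 2.5)/4 = 0.625.
g(2.5) = 21.25, g(3.125) = 31.171875, g(3.75) = 43.4375, g(4.375) = 58.046875, g(5) = 75.
T_4 = (Δu/2)·[g(u_0) + 2g(u_1) + 2g(u_2) + 2g(u_3) + g(u_4)].
Sum = 112.98828125.

112.98828125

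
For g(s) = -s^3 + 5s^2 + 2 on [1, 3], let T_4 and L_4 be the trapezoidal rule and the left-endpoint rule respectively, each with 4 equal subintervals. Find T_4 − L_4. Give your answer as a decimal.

3.5

T_4 = 27.25.
L_4 = 23.75.
T_4 − L_4 = 3.5.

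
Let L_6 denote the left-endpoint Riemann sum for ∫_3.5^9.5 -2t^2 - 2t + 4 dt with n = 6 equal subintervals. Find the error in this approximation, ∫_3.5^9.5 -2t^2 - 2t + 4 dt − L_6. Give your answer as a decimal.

-82

Exact integral: ∫_3.5^9.5 f(t) dt = -597.
L_6 = -515.
Error = -597 − (-515) = -82.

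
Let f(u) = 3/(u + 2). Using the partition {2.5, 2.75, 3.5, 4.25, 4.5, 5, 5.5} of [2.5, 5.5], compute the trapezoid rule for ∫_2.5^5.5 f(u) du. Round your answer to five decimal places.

Subinterval widths: 0.25, 0.75, 0.75, 0.25, 0.5, 0.5.
f(2.5) = 2/3, f(2.75) = 12/19, f(3.5) = 6/11, f(4.25) = 0.48, f(4.5) = 6/13, f(5) = 3/7, f(5.5) = 0.4.
On each subinterval the trapezoid contributes (Δu_i/2)·[f(u_{i-1}) + f(u_i)].
Sum ≈ 1.53558.

1.53558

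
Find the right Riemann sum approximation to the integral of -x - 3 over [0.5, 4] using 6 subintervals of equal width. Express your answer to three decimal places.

-19.396

Δx = (4 − 0.5)/6 = 7/12.
Right endpoints: 13/12, 5/3, 2.25, 17/6, 41/12, 4.
f(13/12) = -49/12, f(5/3) = -14/3, f(2.25) = -5.25, f(17/6) = -35/6, f(41/12) = -77/12, f(4) = -7.
Sum = Δx · [f(13/12) + f(5/3) + f(2.25) + ...].
Sum ≈ -19.396.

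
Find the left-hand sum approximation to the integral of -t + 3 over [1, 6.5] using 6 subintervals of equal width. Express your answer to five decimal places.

Δt = (6.5 − 1)/6 = 11/12.
Left endpoints: 1, 23/12, 17/6, 3.75, 14/3, 67/12.
f(1) = 2, f(23/12) = 13/12, f(17/6) = 1/6, f(3.75) = -0.75, f(14/3) = -5/3, f(67/12) = -31/12.
Sum = Δt · [f(1) + f(23/12) + f(17/6) + ...].
Sum ≈ -1.60417.

-1.60417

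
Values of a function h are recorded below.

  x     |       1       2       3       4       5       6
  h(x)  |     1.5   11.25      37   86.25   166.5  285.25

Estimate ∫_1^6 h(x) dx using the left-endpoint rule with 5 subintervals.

Δx = 1.
Sum = 1·[1.5 + 11.25 + 37 + 86.25 + 166.5] = 302.5.

302.5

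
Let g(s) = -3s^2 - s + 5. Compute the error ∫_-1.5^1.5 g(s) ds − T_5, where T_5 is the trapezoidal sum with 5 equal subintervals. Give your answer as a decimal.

0.54

Exact integral: ∫_-1.5^1.5 g(s) ds = 8.25.
T_5 = 7.71.
Error = 8.25 − 7.71 = 0.54.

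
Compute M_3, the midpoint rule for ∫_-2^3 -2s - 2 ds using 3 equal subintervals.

-15

Δs = (3 − (-2))/3 = 5/3.
Midpoints: -7/6, 0.5, 13/6.
f(-7/6) = 1/3, f(0.5) = -3, f(13/6) = -19/3.
Sum = Δs · [f(-7/6) + f(0.5) + f(13/6)].
Sum = -15.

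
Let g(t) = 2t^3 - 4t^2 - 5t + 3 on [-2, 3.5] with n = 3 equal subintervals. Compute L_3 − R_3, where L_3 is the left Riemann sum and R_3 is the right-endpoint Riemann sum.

-75.625

L_3 ≈ -41.19907.
R_3 ≈ 34.42593.
L_3 − R_3 = -75.625.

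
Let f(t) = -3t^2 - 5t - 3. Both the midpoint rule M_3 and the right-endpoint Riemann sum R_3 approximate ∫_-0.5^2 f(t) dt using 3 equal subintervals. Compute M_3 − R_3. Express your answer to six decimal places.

M_3 ≈ -24.56597222.
R_3 ≈ -35.76388889.
M_3 − R_3 ≈ 11.197917.

11.197917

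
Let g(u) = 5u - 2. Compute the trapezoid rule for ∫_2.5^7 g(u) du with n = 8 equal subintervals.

97.875

Δu = (7 − 2.5)/8 = 0.5625.
g(2.5) = 10.5, g(3.0625) = 13.3125, g(3.625) = 16.125, g(4.1875) = 18.9375, g(4.75) = 21.75, g(5.3125) = 24.5625, g(5.875) = 27.375, g(6.4375) = 30.1875, g(7) = 33.
T_8 = (Δu/2)·[g(u_0) + 2g(u_1) + ... + 2g(u_{7}) + g(u_8)].
Sum = 97.875.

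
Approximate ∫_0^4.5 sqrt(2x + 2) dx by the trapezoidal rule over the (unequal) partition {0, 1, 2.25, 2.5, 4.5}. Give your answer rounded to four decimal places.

11.1623

Subinterval widths: 1, 1.25, 0.25, 2.
f(0) ≈ 1.4142, f(1) ≈ 2.0000, f(2.25) ≈ 2.5495, f(2.5) ≈ 2.6458, f(4.5) ≈ 3.3166.
On each subinterval the trapezoid contributes (Δx_i/2)·[f(x_{i-1}) + f(x_i)].
Sum ≈ 11.1623.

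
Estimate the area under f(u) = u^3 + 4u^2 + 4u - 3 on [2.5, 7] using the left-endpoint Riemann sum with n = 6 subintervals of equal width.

Δu = (7 − 2.5)/6 = 0.75.
Left endpoints: 2.5, 3.25, 4, 4.75, 5.5, 6.25.
f(2.5) = 47.625, f(3.25) = 86.578125, f(4) = 141, f(4.75) = 213.421875, f(5.5) = 306.375, f(6.25) = 422.390625.
Sum = Δu · [f(2.5) + f(3.25) + f(4) + ...].
Sum = 913.04296875.

913.04296875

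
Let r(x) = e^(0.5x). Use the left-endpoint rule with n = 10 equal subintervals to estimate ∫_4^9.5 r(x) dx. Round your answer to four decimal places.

187.9988

Δx = (9.5 − 4)/10 = 0.55.
Left endpoints: 4, 4.55, 5.1, 5.65, 6.2, 6.75, 7.3, 7.85, 8.4, 8.95.
r(4) ≈ 7.3891, r(4.55) ≈ 9.7279, r(5.1) ≈ 12.8071, r(5.65) ≈ 16.8609, r(6.2) ≈ 22.1980, r(6.75) ≈ 29.2243, r(7.3) ≈ 38.4747, r(7.85) ≈ 50.6531, r(8.4) ≈ 66.6863, r(8.95) ≈ 87.7946.
Sum = Δx · [r(4) + r(4.55) + r(5.1) + ...].
Sum ≈ 187.9988.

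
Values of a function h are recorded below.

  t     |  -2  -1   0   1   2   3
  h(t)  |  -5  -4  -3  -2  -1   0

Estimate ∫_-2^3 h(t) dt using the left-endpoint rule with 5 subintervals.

-15

Δt = 1.
Sum = 1·[(-5) + (-4) + (-3) + (-2) + (-1)] = -15.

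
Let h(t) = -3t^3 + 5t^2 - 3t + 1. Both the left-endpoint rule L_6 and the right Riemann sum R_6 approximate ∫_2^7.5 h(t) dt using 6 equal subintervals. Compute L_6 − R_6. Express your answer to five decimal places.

L_6 ≈ -1316.3062789.
R_6 ≈ -2230.1083623.
L_6 − R_6 ≈ 913.80208.

913.80208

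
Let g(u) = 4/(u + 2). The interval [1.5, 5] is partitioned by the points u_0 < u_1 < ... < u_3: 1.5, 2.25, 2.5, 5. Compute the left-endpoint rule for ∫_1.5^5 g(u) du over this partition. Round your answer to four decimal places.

3.3147

Subinterval widths: 0.75, 0.25, 2.5.
Left endpoints: 1.5, 2.25, 2.5.
g(1.5) = 8/7, g(2.25) = 16/17, g(2.5) = 8/9.
Sum = Σ Δu_i · g(u_i).
Sum ≈ 3.3147.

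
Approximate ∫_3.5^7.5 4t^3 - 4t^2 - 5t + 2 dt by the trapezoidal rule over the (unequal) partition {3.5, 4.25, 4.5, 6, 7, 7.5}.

2457.03125

Subinterval widths: 0.75, 0.25, 1.5, 1, 0.5.
f(3.5) = 107, f(4.25) = 215.5625, f(4.5) = 263, f(6) = 692, f(7) = 1143, f(7.5) = 1427.
On each subinterval the trapezoid contributes (Δt_i/2)·[f(t_{i-1}) + f(t_i)].
Sum = 2457.03125.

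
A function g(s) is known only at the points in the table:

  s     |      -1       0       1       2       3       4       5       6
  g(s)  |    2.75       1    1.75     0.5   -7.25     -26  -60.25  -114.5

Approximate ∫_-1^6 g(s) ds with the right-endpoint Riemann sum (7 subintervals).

Δs = 1.
Sum = 1·[1 + 1.75 + 0.5 + (-7.25) + (-26) + (-60.25) + (-114.5)] = -204.75.

-204.75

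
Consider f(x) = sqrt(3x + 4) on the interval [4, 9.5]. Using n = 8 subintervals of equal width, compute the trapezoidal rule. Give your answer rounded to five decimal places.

Δx = (9.5 − 4)/8 = 0.6875.
f(4) ≈ 4.00000, f(4.6875) ≈ 4.25000, f(5.375) ≈ 4.48609, f(6.0625) ≈ 4.71036, f(6.75) ≈ 4.92443, f(7.4375) ≈ 5.12957, f(8.125) ≈ 5.32682, f(8.8125) ≈ 5.51702, f(9.5) ≈ 5.70088.
T_8 = (Δx/2)·[f(x_0) + 2f(x_1) + ... + 2f(x_{7}) + f(x_8)].
Sum ≈ 26.94637.

26.94637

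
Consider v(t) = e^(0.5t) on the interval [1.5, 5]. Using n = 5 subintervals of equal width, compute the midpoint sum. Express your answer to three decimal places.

Δt = (5 − 1.5)/5 = 0.7.
Midpoints: 1.85, 2.55, 3.25, 3.95, 4.65.
v(1.85) ≈ 2.522, v(2.55) ≈ 3.579, v(3.25) ≈ 5.078, v(3.95) ≈ 7.207, v(4.65) ≈ 10.227.
Sum = Δt · [v(1.85) + v(2.55) + v(3.25) + v(3.95) + v(4.65)].
Sum ≈ 20.029.

20.029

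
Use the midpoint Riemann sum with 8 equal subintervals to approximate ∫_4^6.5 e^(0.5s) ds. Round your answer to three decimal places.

36.765

Δs = (6.5 − 4)/8 = 0.3125.
Midpoints: 4.15625, 4.46875, 4.78125, 5.09375, 5.40625, 5.71875, 6.03125, 6.34375.
f(4.15625) ≈ 7.989, f(4.46875) ≈ 9.341, f(4.78125) ≈ 10.920, f(5.09375) ≈ 12.767, f(5.40625) ≈ 14.926, f(5.71875) ≈ 17.451, f(6.03125) ≈ 20.402, f(6.34375) ≈ 23.852.
Sum = Δs · [f(4.15625) + f(4.46875) + f(4.78125) + ...].
Sum ≈ 36.765.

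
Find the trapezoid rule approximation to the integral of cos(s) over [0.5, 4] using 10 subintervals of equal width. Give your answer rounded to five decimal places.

-1.22358

Δs = (4 − 0.5)/10 = 0.35.
f(0.5) ≈ 0.87758, f(0.85) ≈ 0.65998, f(1.2) ≈ 0.36236, f(1.55) ≈ 0.02079, f(1.9) ≈ -0.32329, f(2.25) ≈ -0.62817, f(2.6) ≈ -0.85689, f(2.95) ≈ -0.98170, f(3.3) ≈ -0.98748, f(3.65) ≈ -0.87352, f(4) ≈ -0.65364.
T_10 = (Δs/2)·[f(s_0) + 2f(s_1) + ... + 2f(s_{9}) + f(s_10)].
Sum ≈ -1.22358.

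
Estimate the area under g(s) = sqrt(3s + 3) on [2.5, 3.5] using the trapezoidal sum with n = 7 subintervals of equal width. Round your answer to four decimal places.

3.4617

Δs = (3.5 − 2.5)/7 = 1/7.
g(2.5) ≈ 3.2404, g(37/14) ≈ 3.3058, g(39/14) ≈ 3.3700, g(41/14) ≈ 3.4330, g(43/14) ≈ 3.4949, g(45/14) ≈ 3.5557, g(47/14) ≈ 3.6154, g(3.5) ≈ 3.6742.
T_7 = (Δs/2)·[g(s_0) + 2g(s_1) + ... + 2g(s_{6}) + g(s_7)].
Sum ≈ 3.4617.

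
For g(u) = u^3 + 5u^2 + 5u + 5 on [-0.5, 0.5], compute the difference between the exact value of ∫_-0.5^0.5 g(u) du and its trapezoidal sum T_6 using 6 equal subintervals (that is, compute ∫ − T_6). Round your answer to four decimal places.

Exact integral: ∫_-0.5^0.5 g(u) du ≈ 5.416667.
T_6 ≈ 5.439815.
Error ≈ 5.416667 − 5.439815 ≈ -0.0231.

-0.0231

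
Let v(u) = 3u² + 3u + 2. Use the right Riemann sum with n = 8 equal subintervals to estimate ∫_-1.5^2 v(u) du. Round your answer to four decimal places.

Δu = (2 − (-1.5))/8 = 0.4375.
Right endpoints: -1.0625, -0.625, -0.1875, 0.25, 0.6875, 1.125, 1.5625, 2.
v(-1.0625) = 2.19921875, v(-0.625) = 1.296875, v(-0.1875) = 1.54296875, v(0.25) = 2.9375, v(0.6875) = 5.48046875, v(1.125) = 9.171875, v(1.5625) = 14.01171875, v(2) = 20.
Sum = Δu · [v(-1.0625) + v(-0.625) + v(-0.1875) + ...].
Sum ≈ 24.7803.

24.7803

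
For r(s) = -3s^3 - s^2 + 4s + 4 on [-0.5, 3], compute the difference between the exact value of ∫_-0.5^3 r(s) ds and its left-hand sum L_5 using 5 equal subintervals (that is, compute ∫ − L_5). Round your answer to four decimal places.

Exact integral: ∫_-0.5^3 r(s) ds ≈ -38.244792.
L_5 = -15.1025.
Error ≈ -38.244792 − (-15.1025) ≈ -23.1423.

-23.1423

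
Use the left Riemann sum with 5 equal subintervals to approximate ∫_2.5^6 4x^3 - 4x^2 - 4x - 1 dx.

Δx = (6 − 2.5)/5 = 0.7.
Left endpoints: 2.5, 3.2, 3.9, 4.6, 5.3.
f(2.5) = 26.5, f(3.2) = 76.312, f(3.9) = 159.836, f(4.6) = 285.304, f(5.3) = 460.948.
Sum = Δx · [f(2.5) + f(3.2) + f(3.9) + f(4.6) + f(5.3)].
Sum = 706.23.

706.23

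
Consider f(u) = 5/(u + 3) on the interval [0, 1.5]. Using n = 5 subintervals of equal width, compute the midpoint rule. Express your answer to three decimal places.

2.026

Δu = (1.5 − 0)/5 = 0.3.
Midpoints: 0.15, 0.45, 0.75, 1.05, 1.35.
f(0.15) = 100/63, f(0.45) = 100/69, f(0.75) = 4/3, f(1.05) = 100/81, f(1.35) = 100/87.
Sum = Δu · [f(0.15) + f(0.45) + f(0.75) + f(1.05) + f(1.35)].
Sum ≈ 2.026.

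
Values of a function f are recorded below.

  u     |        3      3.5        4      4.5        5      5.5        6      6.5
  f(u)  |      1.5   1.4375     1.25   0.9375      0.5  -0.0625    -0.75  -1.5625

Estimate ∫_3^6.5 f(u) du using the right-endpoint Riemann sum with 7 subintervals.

Δu = 0.5.
Sum = 0.5·[1.4375 + 1.25 + 0.9375 + 0.5 + (-0.0625) + (-0.75) + (-1.5625)] = 0.875.

0.875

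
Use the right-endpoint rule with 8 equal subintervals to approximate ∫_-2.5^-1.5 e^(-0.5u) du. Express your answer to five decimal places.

Δu = (-1.5 − (-2.5))/8 = 0.125.
Right endpoints: -2.375, -2.25, -2.125, -2, -1.875, -1.75, -1.625, -1.5.
f(-2.375) ≈ 3.27887, f(-2.25) ≈ 3.08022, f(-2.125) ≈ 2.89360, f(-2) ≈ 2.71828, f(-1.875) ≈ 2.55359, f(-1.75) ≈ 2.39888, f(-1.625) ≈ 2.25353, f(-1.5) ≈ 2.11700.
Sum = Δu · [f(-2.375) + f(-2.25) + f(-2.125) + ...].
Sum ≈ 2.66175.

2.66175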